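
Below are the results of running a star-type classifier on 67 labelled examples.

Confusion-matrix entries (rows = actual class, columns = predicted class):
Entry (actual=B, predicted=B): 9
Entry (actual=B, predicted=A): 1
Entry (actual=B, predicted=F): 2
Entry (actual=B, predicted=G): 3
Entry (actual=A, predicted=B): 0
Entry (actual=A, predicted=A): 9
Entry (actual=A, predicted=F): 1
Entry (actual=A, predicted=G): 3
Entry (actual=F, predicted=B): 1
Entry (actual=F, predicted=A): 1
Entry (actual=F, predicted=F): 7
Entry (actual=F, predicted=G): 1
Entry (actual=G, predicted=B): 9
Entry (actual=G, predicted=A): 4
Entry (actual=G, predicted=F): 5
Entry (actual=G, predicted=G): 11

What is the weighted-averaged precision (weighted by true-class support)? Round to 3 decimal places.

0.557

Per-class precision (TP/(TP+FP)):
  B: TP=9, FP=0+1+9=10 → 9/19 = 0.4737
  A: TP=9, FP=1+1+4=6 → 9/15 = 0.6000
  F: TP=7, FP=2+1+5=8 → 7/15 = 0.4667
  G: TP=11, FP=3+3+1=7 → 11/18 = 0.6111
Weighted-precision = Σ (supportᵢ/N)·precisionᵢ with N=67: (15/67)·0.4737 + (13/67)·0.6000 + (10/67)·0.4667 + (29/67)·0.6111 = 0.557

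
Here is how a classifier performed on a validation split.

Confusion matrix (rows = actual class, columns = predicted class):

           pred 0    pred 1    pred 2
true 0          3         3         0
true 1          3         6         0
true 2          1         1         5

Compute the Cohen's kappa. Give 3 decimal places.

0.445

Observed agreement pₒ = trace/N = 14/22 = 0.6364
Expected agreement pₑ = Σ (rowᵢ·colᵢ)/N² = (6·7 + 9·10 + 7·5)/22² = 0.3450
κ = (pₒ − pₑ)/(1 − pₑ) = (0.6364 − 0.3450)/(1 − 0.3450) = 0.445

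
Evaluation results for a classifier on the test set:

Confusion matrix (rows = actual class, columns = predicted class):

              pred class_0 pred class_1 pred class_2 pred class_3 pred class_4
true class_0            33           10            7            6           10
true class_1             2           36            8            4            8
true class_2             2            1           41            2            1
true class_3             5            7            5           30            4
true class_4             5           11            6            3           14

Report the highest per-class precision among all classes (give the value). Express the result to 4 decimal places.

Per-class precision (TP/(TP+FP)):
  class_0: TP=33, FP=2+2+5+5=14 → 33/47 = 0.70213
  class_1: TP=36, FP=10+1+7+11=29 → 36/65 = 0.55385
  class_2: TP=41, FP=7+8+5+6=26 → 41/67 = 0.61194
  class_3: TP=30, FP=6+4+2+3=15 → 30/45 = 0.66667
  class_4: TP=14, FP=10+8+1+4=23 → 14/37 = 0.37838
Highest is class 'class_0' with precision = 0.7021.

0.7021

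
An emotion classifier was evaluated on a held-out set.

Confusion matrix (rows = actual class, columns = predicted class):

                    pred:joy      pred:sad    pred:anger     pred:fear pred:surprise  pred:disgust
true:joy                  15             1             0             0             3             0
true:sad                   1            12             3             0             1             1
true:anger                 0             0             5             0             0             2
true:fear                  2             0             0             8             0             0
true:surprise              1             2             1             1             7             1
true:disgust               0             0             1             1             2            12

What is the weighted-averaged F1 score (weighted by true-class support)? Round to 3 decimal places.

0.713

Per-class F1 score (2·TP/(2·TP+FP+FN)):
  joy: TP=15, FP=1+0+2+1+0=4, FN=1+0+0+3+0=4 → 30/38 = 0.7895
  sad: TP=12, FP=1+0+0+2+0=3, FN=1+3+0+1+1=6 → 24/33 = 0.7273
  anger: TP=5, FP=0+3+0+1+1=5, FN=0+0+0+0+2=2 → 10/17 = 0.5882
  fear: TP=8, FP=0+0+0+1+1=2, FN=2+0+0+0+0=2 → 16/20 = 0.8000
  surprise: TP=7, FP=3+1+0+0+2=6, FN=1+2+1+1+1=6 → 14/26 = 0.5385
  disgust: TP=12, FP=0+1+2+0+1=4, FN=0+0+1+1+2=4 → 24/32 = 0.7500
Weighted-F1 score = Σ (supportᵢ/N)·F1 scoreᵢ with N=83: (19/83)·0.7895 + (18/83)·0.7273 + (7/83)·0.5882 + (10/83)·0.8000 + (13/83)·0.5385 + (16/83)·0.7500 = 0.713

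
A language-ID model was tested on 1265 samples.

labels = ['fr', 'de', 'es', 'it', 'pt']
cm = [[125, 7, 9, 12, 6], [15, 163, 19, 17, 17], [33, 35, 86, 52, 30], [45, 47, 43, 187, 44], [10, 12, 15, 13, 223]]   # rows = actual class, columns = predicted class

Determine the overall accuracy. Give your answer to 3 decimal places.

Accuracy = trace / total = (125+163+86+187+223=784) / 1265 = 784/1265 = 0.620

0.620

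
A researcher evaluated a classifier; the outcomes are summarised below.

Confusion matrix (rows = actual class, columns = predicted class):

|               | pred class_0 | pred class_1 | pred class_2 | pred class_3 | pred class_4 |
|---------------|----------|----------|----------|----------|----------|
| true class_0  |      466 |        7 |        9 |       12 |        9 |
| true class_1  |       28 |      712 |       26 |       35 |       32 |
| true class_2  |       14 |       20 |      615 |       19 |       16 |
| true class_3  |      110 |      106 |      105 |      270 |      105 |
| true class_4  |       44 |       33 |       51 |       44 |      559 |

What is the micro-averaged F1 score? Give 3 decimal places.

Micro-averaging pools counts across classes: ΣTP=2622, ΣFP=825, ΣFN=825.
Micro-F1 score = 2·TP/(2·TP+FP+FN) on pooled counts = 0.761 (equals overall accuracy in single-label multiclass).

0.761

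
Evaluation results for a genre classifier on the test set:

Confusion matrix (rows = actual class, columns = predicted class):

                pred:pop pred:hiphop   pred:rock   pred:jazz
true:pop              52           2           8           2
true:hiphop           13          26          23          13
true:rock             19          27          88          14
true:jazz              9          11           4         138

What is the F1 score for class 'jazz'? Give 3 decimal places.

Treat 'jazz' as positive and all other classes as negative.
F1 score = 2·TP/(2·TP+FP+FN).
jazz: TP=138, FP=2+13+14=29, FN=9+11+4=24 → 276/329 = 0.8389

0.839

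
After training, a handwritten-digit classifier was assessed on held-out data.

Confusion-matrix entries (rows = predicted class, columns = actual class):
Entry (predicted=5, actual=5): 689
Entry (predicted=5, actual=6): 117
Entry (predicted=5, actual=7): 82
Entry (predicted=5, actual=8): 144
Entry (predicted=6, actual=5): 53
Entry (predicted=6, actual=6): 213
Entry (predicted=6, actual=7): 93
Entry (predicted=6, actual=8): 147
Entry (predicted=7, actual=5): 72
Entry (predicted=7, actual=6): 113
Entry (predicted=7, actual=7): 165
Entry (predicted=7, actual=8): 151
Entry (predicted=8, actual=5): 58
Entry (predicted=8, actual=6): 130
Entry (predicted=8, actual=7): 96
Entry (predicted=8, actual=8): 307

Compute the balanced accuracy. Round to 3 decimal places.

0.488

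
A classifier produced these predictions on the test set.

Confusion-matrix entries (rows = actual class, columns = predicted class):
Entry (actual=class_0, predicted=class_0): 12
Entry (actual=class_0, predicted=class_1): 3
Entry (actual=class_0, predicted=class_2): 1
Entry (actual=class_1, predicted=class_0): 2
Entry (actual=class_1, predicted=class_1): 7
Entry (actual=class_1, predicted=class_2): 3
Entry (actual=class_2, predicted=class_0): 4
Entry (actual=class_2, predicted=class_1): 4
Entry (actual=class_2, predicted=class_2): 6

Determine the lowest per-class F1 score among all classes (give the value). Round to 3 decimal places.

0.500

Per-class F1 score (2·TP/(2·TP+FP+FN)):
  class_0: TP=12, FP=2+4=6, FN=3+1=4 → 24/34 = 0.7059
  class_1: TP=7, FP=3+4=7, FN=2+3=5 → 14/26 = 0.5385
  class_2: TP=6, FP=1+3=4, FN=4+4=8 → 12/24 = 0.5000
Lowest is class 'class_2' with F1 score = 0.500.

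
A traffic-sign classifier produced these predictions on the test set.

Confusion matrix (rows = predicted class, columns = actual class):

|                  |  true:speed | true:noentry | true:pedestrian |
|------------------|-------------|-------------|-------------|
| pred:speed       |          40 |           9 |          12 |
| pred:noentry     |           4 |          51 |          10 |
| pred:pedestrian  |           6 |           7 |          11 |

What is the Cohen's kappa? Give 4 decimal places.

Observed agreement pₒ = trace/N = 102/150 = 0.68000
Expected agreement pₑ = Σ (rowᵢ·colᵢ)/N² = (50·61 + 67·65 + 33·24)/150² = 0.36431
κ = (pₒ − pₑ)/(1 − pₑ) = (0.68000 − 0.36431)/(1 − 0.36431) = 0.4966

0.4966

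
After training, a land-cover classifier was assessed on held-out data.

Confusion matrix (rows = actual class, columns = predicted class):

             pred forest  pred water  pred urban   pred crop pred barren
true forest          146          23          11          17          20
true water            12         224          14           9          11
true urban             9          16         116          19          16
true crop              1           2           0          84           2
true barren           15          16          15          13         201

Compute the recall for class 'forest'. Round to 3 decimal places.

Take TP from the diagonal, FP from the rest of the 'forest' prediction marginal, FN from the rest of the 'forest' actual marginal.
recall = TP/(TP+FN).
forest: TP=146, FN=23+11+17+20=71 → 146/217 = 0.6728

0.673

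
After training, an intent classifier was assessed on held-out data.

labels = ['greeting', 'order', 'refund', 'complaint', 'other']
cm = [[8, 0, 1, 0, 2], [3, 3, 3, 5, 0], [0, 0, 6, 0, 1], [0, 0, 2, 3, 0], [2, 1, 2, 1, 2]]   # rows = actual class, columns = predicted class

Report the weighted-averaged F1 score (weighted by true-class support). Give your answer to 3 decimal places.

Per-class F1 score (2·TP/(2·TP+FP+FN)):
  greeting: TP=8, FP=3+0+0+2=5, FN=0+1+0+2=3 → 16/24 = 0.6667
  order: TP=3, FP=0+0+0+1=1, FN=3+3+5+0=11 → 6/18 = 0.3333
  refund: TP=6, FP=1+3+2+2=8, FN=0+0+0+1=1 → 12/21 = 0.5714
  complaint: TP=3, FP=0+5+0+1=6, FN=0+0+2+0=2 → 6/14 = 0.4286
  other: TP=2, FP=2+0+1+0=3, FN=2+1+2+1=6 → 4/13 = 0.3077
Weighted-F1 score = Σ (supportᵢ/N)·F1 scoreᵢ with N=45: (11/45)·0.6667 + (14/45)·0.3333 + (7/45)·0.5714 + (5/45)·0.4286 + (8/45)·0.3077 = 0.458

0.458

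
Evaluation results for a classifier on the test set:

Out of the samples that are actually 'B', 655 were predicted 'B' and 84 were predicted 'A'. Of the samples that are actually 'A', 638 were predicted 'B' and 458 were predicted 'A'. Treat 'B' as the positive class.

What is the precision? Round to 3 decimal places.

0.507

Precision = TP/(TP+FP) = 655/(655+638) = 655/1293 = 0.507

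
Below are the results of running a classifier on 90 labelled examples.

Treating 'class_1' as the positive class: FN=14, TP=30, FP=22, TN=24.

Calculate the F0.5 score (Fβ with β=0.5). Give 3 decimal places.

0.595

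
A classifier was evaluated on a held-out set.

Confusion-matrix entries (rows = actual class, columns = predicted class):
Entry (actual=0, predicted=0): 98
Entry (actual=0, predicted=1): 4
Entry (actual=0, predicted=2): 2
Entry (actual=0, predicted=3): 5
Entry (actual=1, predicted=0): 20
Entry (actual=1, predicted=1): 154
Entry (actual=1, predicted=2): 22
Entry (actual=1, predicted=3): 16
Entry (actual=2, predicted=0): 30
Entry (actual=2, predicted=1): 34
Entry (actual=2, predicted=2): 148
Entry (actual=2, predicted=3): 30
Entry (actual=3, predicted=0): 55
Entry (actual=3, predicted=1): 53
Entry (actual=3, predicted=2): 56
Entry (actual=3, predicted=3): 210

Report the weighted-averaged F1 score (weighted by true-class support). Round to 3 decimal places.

Per-class F1 score (2·TP/(2·TP+FP+FN)):
  0: TP=98, FP=20+30+55=105, FN=4+2+5=11 → 196/312 = 0.6282
  1: TP=154, FP=4+34+53=91, FN=20+22+16=58 → 308/457 = 0.6740
  2: TP=148, FP=2+22+56=80, FN=30+34+30=94 → 296/470 = 0.6298
  3: TP=210, FP=5+16+30=51, FN=55+53+56=164 → 420/635 = 0.6614
Weighted-F1 score = Σ (supportᵢ/N)·F1 scoreᵢ with N=937: (109/937)·0.6282 + (212/937)·0.6740 + (242/937)·0.6298 + (374/937)·0.6614 = 0.652

0.652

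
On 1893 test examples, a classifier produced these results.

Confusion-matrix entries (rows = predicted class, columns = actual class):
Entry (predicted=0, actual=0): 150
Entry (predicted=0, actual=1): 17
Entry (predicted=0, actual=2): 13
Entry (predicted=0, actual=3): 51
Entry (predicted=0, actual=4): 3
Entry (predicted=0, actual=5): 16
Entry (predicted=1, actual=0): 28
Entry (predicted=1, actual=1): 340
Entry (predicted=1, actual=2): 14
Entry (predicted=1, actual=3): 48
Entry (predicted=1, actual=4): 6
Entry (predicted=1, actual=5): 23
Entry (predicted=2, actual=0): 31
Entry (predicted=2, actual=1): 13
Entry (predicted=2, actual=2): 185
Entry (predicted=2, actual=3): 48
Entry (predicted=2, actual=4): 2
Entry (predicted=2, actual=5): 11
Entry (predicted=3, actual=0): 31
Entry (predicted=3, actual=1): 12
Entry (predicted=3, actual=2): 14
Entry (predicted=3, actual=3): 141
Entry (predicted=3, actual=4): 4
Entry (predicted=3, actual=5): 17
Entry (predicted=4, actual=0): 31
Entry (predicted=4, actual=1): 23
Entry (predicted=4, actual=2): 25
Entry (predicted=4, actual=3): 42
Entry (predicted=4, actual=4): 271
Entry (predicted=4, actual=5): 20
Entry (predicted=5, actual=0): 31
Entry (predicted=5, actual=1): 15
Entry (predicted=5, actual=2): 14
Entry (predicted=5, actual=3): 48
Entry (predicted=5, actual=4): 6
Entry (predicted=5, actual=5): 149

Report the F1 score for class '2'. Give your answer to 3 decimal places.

0.667

One-vs-rest for '2': TP = diagonal; FP = other classes predicted '2'; FN = '2' predicted as other.
F1 score = 2·TP/(2·TP+FP+FN).
2: TP=185, FP=31+13+48+2+11=105, FN=13+14+14+25+14=80 → 370/555 = 0.6667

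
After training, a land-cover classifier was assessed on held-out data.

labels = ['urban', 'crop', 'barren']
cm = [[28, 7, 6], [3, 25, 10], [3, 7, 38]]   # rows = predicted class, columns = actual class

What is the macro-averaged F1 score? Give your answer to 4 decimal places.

0.7137

Per-class F1 score (2·TP/(2·TP+FP+FN)):
  urban: TP=28, FP=7+6=13, FN=3+3=6 → 56/75 = 0.74667
  crop: TP=25, FP=3+10=13, FN=7+7=14 → 50/77 = 0.64935
  barren: TP=38, FP=3+7=10, FN=6+10=16 → 76/102 = 0.74510
Macro-F1 score = mean = (0.74667 + 0.64935 + 0.74510) / 3 = 0.7137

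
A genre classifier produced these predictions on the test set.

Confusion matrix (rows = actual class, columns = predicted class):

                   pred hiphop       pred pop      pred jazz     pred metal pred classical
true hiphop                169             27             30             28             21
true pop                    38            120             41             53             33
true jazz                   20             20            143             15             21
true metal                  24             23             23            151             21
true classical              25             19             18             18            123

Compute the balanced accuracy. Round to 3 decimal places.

Balanced accuracy = mean of per-class recall.
  hiphop: recall = 169/275 = 0.6145
  pop: recall = 120/285 = 0.4211
  jazz: recall = 143/219 = 0.6530
  metal: recall = 151/242 = 0.6240
  classical: recall = 123/203 = 0.6059
Mean = (0.6145 + 0.4211 + 0.6530 + 0.6240 + 0.6059) / 5 = 0.584

0.584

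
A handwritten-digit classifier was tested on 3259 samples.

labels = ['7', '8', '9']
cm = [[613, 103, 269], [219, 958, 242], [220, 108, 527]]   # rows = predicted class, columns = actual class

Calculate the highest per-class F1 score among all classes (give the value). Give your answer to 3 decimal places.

0.740

Per-class F1 score (2·TP/(2·TP+FP+FN)):
  7: TP=613, FP=103+269=372, FN=219+220=439 → 1226/2037 = 0.6019
  8: TP=958, FP=219+242=461, FN=103+108=211 → 1916/2588 = 0.7403
  9: TP=527, FP=220+108=328, FN=269+242=511 → 1054/1893 = 0.5568
Highest is class '8' with F1 score = 0.740.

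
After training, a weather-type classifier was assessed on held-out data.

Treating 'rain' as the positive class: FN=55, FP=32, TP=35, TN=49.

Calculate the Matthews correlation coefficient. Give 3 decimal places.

-0.006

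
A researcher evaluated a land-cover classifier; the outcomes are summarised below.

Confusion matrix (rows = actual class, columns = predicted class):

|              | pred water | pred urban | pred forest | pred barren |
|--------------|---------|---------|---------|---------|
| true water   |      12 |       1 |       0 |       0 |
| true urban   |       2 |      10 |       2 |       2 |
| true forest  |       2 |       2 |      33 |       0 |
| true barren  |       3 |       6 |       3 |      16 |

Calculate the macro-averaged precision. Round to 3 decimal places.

0.729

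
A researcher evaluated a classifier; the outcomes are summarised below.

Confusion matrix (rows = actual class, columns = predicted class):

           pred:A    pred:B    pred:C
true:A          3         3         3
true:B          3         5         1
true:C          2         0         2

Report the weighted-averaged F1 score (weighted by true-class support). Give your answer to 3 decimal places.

0.458

Per-class F1 score (2·TP/(2·TP+FP+FN)):
  A: TP=3, FP=3+2=5, FN=3+3=6 → 6/17 = 0.3529
  B: TP=5, FP=3+0=3, FN=3+1=4 → 10/17 = 0.5882
  C: TP=2, FP=3+1=4, FN=2+0=2 → 4/10 = 0.4000
Weighted-F1 score = Σ (supportᵢ/N)·F1 scoreᵢ with N=22: (9/22)·0.3529 + (9/22)·0.5882 + (4/22)·0.4000 = 0.458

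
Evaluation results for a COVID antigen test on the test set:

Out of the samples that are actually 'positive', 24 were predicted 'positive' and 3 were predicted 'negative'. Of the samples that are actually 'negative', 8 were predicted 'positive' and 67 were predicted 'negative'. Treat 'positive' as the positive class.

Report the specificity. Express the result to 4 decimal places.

0.8933

Specificity = TN/(TN+FP) = 67/(67+8) = 0.8933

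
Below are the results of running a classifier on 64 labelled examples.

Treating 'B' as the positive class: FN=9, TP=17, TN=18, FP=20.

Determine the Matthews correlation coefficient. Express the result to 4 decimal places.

0.1268

MCC = (TP·TN − FP·FN) / √((TP+FP)(TP+FN)(TN+FP)(TN+FN))
Numerator = 17·18 − 20·9 = 126
Denominator = √(37·26·38·27) = √987012 = 993.4848
MCC = 126 / 993.4848 = 0.1268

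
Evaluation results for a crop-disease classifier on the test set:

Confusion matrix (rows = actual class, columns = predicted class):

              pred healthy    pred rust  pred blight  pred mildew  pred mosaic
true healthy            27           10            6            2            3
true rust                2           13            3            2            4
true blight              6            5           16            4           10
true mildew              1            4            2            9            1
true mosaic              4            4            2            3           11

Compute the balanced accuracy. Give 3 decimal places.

Balanced accuracy = mean of per-class recall.
  healthy: recall = 27/48 = 0.5625
  rust: recall = 13/24 = 0.5417
  blight: recall = 16/41 = 0.3902
  mildew: recall = 9/17 = 0.5294
  mosaic: recall = 11/24 = 0.4583
Mean = (0.5625 + 0.5417 + 0.3902 + 0.5294 + 0.4583) / 5 = 0.496

0.496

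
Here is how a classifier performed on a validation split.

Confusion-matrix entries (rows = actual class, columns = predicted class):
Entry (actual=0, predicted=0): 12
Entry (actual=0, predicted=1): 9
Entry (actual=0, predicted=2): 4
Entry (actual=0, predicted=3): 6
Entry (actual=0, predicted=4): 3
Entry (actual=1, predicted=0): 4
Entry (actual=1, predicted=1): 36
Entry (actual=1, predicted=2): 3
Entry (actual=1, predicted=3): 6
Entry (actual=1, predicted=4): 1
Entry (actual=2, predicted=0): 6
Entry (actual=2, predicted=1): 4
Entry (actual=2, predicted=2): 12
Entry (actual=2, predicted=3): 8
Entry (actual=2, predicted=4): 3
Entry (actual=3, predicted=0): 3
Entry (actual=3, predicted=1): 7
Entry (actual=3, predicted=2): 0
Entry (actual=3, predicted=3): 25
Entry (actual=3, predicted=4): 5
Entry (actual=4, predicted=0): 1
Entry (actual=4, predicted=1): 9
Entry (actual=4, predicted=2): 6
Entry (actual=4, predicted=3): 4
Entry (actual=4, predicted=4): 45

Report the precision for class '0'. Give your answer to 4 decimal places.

0.4615

precision = TP/(TP+FP).
0: TP=12, FP=4+6+3+1=14 → 12/26 = 0.46154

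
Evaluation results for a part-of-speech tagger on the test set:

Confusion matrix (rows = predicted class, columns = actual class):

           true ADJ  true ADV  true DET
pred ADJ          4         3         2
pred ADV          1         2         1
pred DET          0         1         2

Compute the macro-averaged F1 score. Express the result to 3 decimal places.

0.490

Per-class F1 score (2·TP/(2·TP+FP+FN)):
  ADJ: TP=4, FP=3+2=5, FN=1+0=1 → 8/14 = 0.5714
  ADV: TP=2, FP=1+1=2, FN=3+1=4 → 4/10 = 0.4000
  DET: TP=2, FP=0+1=1, FN=2+1=3 → 4/8 = 0.5000
Macro-F1 score = mean = (0.5714 + 0.4000 + 0.5000) / 3 = 0.490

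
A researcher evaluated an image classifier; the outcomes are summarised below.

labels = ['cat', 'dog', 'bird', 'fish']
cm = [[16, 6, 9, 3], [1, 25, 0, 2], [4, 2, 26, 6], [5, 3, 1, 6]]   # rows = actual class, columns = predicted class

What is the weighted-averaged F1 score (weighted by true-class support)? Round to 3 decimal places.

Per-class F1 score (2·TP/(2·TP+FP+FN)):
  cat: TP=16, FP=1+4+5=10, FN=6+9+3=18 → 32/60 = 0.5333
  dog: TP=25, FP=6+2+3=11, FN=1+0+2=3 → 50/64 = 0.7813
  bird: TP=26, FP=9+0+1=10, FN=4+2+6=12 → 52/74 = 0.7027
  fish: TP=6, FP=3+2+6=11, FN=5+3+1=9 → 12/32 = 0.3750
Weighted-F1 score = Σ (supportᵢ/N)·F1 scoreᵢ with N=115: (34/115)·0.5333 + (28/115)·0.7813 + (38/115)·0.7027 + (15/115)·0.3750 = 0.629

0.629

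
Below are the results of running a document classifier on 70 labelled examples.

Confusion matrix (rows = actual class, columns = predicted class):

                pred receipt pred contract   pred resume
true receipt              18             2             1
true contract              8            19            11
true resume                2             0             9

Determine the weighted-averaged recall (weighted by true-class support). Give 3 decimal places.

Per-class recall (TP/(TP+FN)):
  receipt: TP=18, FN=2+1=3 → 18/21 = 0.8571
  contract: TP=19, FN=8+11=19 → 19/38 = 0.5000
  resume: TP=9, FN=2+0=2 → 9/11 = 0.8182
Weighted-recall = Σ (supportᵢ/N)·recallᵢ with N=70: (21/70)·0.8571 + (38/70)·0.5000 + (11/70)·0.8182 = 0.657

0.657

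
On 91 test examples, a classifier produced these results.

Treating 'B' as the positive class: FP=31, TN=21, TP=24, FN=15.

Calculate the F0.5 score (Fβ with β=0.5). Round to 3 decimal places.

0.463

Fβ = (1+β²)·TP / ((1+β²)·TP + β²·FN + FP), with β²=1/4
= 1.25·24 / (1.25·24 + 0.25·15 + 31) = 0.463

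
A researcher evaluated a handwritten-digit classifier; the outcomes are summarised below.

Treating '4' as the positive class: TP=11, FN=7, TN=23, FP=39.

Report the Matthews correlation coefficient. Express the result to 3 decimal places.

-0.015

MCC = (TP·TN − FP·FN) / √((TP+FP)(TP+FN)(TN+FP)(TN+FN))
Numerator = 11·23 − 39·7 = -20
Denominator = √(50·18·62·30) = √1674000 = 1293.8315
MCC = -20 / 1293.8315 = -0.015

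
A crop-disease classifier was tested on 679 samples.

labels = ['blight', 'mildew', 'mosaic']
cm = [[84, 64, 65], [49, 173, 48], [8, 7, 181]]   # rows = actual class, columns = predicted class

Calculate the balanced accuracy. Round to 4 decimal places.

0.6529

Balanced accuracy = mean of per-class recall.
  blight: recall = 84/213 = 0.39437
  mildew: recall = 173/270 = 0.64074
  mosaic: recall = 181/196 = 0.92347
Mean = (0.39437 + 0.64074 + 0.92347) / 3 = 0.6529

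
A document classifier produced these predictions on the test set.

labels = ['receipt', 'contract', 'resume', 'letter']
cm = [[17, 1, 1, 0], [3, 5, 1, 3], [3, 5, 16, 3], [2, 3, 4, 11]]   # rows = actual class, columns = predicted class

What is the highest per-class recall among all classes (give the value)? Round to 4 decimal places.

0.8947

Per-class recall (TP/(TP+FN)):
  receipt: TP=17, FN=1+1+0=2 → 17/19 = 0.89474
  contract: TP=5, FN=3+1+3=7 → 5/12 = 0.41667
  resume: TP=16, FN=3+5+3=11 → 16/27 = 0.59259
  letter: TP=11, FN=2+3+4=9 → 11/20 = 0.55000
Highest is class 'receipt' with recall = 0.8947.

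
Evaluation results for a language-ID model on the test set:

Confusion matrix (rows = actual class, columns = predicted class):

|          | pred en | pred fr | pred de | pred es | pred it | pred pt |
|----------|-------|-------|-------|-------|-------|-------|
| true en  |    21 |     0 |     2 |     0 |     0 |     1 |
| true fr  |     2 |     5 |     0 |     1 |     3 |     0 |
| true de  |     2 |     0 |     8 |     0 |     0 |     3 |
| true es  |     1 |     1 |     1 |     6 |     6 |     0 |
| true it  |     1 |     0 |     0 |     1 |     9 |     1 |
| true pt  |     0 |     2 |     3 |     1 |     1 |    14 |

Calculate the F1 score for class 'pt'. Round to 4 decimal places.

0.7000

Take TP from the diagonal, FP from the rest of the 'pt' prediction marginal, FN from the rest of the 'pt' actual marginal.
F1 score = 2·TP/(2·TP+FP+FN).
pt: TP=14, FP=1+0+3+0+1=5, FN=0+2+3+1+1=7 → 28/40 = 0.70000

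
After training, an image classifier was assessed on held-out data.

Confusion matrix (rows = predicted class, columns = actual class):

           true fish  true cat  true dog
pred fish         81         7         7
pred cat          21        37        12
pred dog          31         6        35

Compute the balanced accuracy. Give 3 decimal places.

Balanced accuracy = mean of per-class recall.
  fish: recall = 81/133 = 0.6090
  cat: recall = 37/50 = 0.7400
  dog: recall = 35/54 = 0.6481
Mean = (0.6090 + 0.7400 + 0.6481) / 3 = 0.666

0.666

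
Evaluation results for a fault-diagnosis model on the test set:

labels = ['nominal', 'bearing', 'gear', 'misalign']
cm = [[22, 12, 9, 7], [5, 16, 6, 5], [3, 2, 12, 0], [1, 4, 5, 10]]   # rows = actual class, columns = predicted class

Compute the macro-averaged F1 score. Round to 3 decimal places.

Per-class F1 score (2·TP/(2·TP+FP+FN)):
  nominal: TP=22, FP=5+3+1=9, FN=12+9+7=28 → 44/81 = 0.5432
  bearing: TP=16, FP=12+2+4=18, FN=5+6+5=16 → 32/66 = 0.4848
  gear: TP=12, FP=9+6+5=20, FN=3+2+0=5 → 24/49 = 0.4898
  misalign: TP=10, FP=7+5+0=12, FN=1+4+5=10 → 20/42 = 0.4762
Macro-F1 score = mean = (0.5432 + 0.4848 + 0.4898 + 0.4762) / 4 = 0.499

0.499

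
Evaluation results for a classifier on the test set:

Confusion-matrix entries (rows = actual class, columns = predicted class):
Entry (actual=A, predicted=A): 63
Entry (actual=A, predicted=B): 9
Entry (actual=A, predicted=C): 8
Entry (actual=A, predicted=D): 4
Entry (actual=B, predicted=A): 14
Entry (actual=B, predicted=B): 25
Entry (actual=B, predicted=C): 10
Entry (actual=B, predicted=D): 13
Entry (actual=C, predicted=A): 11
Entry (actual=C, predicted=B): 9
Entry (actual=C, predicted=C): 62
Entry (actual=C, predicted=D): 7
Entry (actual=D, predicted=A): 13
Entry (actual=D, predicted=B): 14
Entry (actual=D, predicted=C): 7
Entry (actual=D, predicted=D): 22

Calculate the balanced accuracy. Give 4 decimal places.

0.5607

Balanced accuracy = mean of per-class recall.
  A: recall = 63/84 = 0.75000
  B: recall = 25/62 = 0.40323
  C: recall = 62/89 = 0.69663
  D: recall = 22/56 = 0.39286
Mean = (0.75000 + 0.40323 + 0.69663 + 0.39286) / 4 = 0.5607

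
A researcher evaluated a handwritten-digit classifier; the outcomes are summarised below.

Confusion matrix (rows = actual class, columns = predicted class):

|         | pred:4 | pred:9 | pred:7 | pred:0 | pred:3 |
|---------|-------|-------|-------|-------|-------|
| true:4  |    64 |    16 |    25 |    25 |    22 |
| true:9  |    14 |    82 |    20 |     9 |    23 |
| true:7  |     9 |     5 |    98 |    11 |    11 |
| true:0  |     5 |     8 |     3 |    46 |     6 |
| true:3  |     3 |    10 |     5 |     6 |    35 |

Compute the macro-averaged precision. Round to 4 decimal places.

0.5671

Per-class precision (TP/(TP+FP)):
  4: TP=64, FP=14+9+5+3=31 → 64/95 = 0.67368
  9: TP=82, FP=16+5+8+10=39 → 82/121 = 0.67769
  7: TP=98, FP=25+20+3+5=53 → 98/151 = 0.64901
  0: TP=46, FP=25+9+11+6=51 → 46/97 = 0.47423
  3: TP=35, FP=22+23+11+6=62 → 35/97 = 0.36082
Macro-precision = mean = (0.67368 + 0.67769 + 0.64901 + 0.47423 + 0.36082) / 5 = 0.5671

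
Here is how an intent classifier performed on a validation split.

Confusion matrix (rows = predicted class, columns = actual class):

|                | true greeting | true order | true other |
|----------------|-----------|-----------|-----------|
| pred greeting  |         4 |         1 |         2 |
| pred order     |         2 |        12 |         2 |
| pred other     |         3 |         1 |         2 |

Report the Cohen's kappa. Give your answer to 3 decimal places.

0.384

Observed agreement pₒ = trace/N = 18/29 = 0.6207
Expected agreement pₑ = Σ (rowᵢ·colᵢ)/N² = (9·7 + 14·16 + 6·6)/29² = 0.3841
κ = (pₒ − pₑ)/(1 − pₑ) = (0.6207 − 0.3841)/(1 − 0.3841) = 0.384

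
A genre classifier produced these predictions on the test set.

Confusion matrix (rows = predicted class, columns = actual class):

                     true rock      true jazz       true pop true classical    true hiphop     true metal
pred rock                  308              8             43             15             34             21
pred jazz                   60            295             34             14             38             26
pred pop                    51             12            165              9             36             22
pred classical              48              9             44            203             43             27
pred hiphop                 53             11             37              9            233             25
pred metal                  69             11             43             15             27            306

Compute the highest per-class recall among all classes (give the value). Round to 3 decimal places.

0.853

Per-class recall (TP/(TP+FN)):
  rock: TP=308, FN=60+51+48+53+69=281 → 308/589 = 0.5229
  jazz: TP=295, FN=8+12+9+11+11=51 → 295/346 = 0.8526
  pop: TP=165, FN=43+34+44+37+43=201 → 165/366 = 0.4508
  classical: TP=203, FN=15+14+9+9+15=62 → 203/265 = 0.7660
  hiphop: TP=233, FN=34+38+36+43+27=178 → 233/411 = 0.5669
  metal: TP=306, FN=21+26+22+27+25=121 → 306/427 = 0.7166
Highest is class 'jazz' with recall = 0.853.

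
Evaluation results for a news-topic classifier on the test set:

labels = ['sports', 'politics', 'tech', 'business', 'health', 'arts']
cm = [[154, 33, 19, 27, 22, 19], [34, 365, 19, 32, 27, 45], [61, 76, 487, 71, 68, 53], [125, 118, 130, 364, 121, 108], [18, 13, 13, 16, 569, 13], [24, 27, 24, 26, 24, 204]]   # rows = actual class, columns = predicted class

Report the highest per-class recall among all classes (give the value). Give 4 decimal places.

0.8863

Per-class recall (TP/(TP+FN)):
  sports: TP=154, FN=33+19+27+22+19=120 → 154/274 = 0.56204
  politics: TP=365, FN=34+19+32+27+45=157 → 365/522 = 0.69923
  tech: TP=487, FN=61+76+71+68+53=329 → 487/816 = 0.59681
  business: TP=364, FN=125+118+130+121+108=602 → 364/966 = 0.37681
  health: TP=569, FN=18+13+13+16+13=73 → 569/642 = 0.88629
  arts: TP=204, FN=24+27+24+26+24=125 → 204/329 = 0.62006
Highest is class 'health' with recall = 0.8863.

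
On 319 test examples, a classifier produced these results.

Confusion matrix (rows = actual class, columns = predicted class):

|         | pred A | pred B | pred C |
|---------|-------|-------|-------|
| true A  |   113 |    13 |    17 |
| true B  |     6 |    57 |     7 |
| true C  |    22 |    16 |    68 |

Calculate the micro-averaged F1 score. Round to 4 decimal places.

Micro-averaging pools counts across classes: ΣTP=238, ΣFP=81, ΣFN=81.
Micro-F1 score = 2·TP/(2·TP+FP+FN) on pooled counts = 0.7461 (equals overall accuracy in single-label multiclass).

0.7461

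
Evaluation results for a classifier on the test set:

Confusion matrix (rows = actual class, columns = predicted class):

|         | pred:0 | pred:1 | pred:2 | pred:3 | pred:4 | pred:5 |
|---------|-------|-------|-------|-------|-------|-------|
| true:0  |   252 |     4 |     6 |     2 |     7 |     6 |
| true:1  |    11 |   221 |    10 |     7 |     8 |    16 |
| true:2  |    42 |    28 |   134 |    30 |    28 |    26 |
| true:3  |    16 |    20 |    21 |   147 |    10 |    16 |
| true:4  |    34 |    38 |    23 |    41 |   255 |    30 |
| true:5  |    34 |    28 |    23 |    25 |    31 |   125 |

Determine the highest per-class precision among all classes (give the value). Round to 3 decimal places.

Per-class precision (TP/(TP+FP)):
  0: TP=252, FP=11+42+16+34+34=137 → 252/389 = 0.6478
  1: TP=221, FP=4+28+20+38+28=118 → 221/339 = 0.6519
  2: TP=134, FP=6+10+21+23+23=83 → 134/217 = 0.6175
  3: TP=147, FP=2+7+30+41+25=105 → 147/252 = 0.5833
  4: TP=255, FP=7+8+28+10+31=84 → 255/339 = 0.7522
  5: TP=125, FP=6+16+26+16+30=94 → 125/219 = 0.5708
Highest is class '4' with precision = 0.752.

0.752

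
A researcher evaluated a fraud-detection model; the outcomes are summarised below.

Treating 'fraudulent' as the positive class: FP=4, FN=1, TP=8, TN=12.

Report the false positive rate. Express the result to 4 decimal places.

0.2500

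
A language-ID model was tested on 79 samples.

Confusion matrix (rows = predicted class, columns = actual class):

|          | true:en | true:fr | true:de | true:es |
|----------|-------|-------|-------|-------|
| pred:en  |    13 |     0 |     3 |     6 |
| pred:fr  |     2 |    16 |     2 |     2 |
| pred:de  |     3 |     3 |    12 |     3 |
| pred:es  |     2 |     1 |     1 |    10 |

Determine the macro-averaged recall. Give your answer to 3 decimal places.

0.648

Per-class recall (TP/(TP+FN)):
  en: TP=13, FN=2+3+2=7 → 13/20 = 0.6500
  fr: TP=16, FN=0+3+1=4 → 16/20 = 0.8000
  de: TP=12, FN=3+2+1=6 → 12/18 = 0.6667
  es: TP=10, FN=6+2+3=11 → 10/21 = 0.4762
Macro-recall = mean = (0.6500 + 0.8000 + 0.6667 + 0.4762) / 4 = 0.648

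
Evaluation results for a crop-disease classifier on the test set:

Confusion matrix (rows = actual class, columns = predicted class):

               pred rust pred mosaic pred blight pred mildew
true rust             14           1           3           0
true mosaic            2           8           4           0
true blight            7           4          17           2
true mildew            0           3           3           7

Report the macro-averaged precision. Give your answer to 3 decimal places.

Per-class precision (TP/(TP+FP)):
  rust: TP=14, FP=2+7+0=9 → 14/23 = 0.6087
  mosaic: TP=8, FP=1+4+3=8 → 8/16 = 0.5000
  blight: TP=17, FP=3+4+3=10 → 17/27 = 0.6296
  mildew: TP=7, FP=0+0+2=2 → 7/9 = 0.7778
Macro-precision = mean = (0.6087 + 0.5000 + 0.6296 + 0.7778) / 4 = 0.629

0.629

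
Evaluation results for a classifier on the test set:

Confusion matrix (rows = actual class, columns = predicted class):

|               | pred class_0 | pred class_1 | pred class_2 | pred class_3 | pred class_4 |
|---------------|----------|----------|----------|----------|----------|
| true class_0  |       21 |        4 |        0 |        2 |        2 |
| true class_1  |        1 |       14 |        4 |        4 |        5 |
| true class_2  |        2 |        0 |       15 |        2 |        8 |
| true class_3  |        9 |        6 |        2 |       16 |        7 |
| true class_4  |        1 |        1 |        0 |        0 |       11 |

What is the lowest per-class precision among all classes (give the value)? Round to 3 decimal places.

0.333

Per-class precision (TP/(TP+FP)):
  class_0: TP=21, FP=1+2+9+1=13 → 21/34 = 0.6176
  class_1: TP=14, FP=4+0+6+1=11 → 14/25 = 0.5600
  class_2: TP=15, FP=0+4+2+0=6 → 15/21 = 0.7143
  class_3: TP=16, FP=2+4+2+0=8 → 16/24 = 0.6667
  class_4: TP=11, FP=2+5+8+7=22 → 11/33 = 0.3333
Lowest is class 'class_4' with precision = 0.333.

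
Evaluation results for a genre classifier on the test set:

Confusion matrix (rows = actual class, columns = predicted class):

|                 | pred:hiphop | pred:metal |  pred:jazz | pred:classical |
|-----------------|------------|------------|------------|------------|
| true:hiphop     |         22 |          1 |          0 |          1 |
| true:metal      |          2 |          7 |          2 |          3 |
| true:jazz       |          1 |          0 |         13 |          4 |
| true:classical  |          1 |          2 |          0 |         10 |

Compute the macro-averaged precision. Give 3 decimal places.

0.742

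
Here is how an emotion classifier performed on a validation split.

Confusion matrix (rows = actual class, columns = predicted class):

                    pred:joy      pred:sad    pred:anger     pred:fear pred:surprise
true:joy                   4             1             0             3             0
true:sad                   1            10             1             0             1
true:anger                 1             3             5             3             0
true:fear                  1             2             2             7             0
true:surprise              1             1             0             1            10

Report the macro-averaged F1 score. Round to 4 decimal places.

Per-class F1 score (2·TP/(2·TP+FP+FN)):
  joy: TP=4, FP=1+1+1+1=4, FN=1+0+3+0=4 → 8/16 = 0.50000
  sad: TP=10, FP=1+3+2+1=7, FN=1+1+0+1=3 → 20/30 = 0.66667
  anger: TP=5, FP=0+1+2+0=3, FN=1+3+3+0=7 → 10/20 = 0.50000
  fear: TP=7, FP=3+0+3+1=7, FN=1+2+2+0=5 → 14/26 = 0.53846
  surprise: TP=10, FP=0+1+0+0=1, FN=1+1+0+1=3 → 20/24 = 0.83333
Macro-F1 score = mean = (0.50000 + 0.66667 + 0.50000 + 0.53846 + 0.83333) / 5 = 0.6077

0.6077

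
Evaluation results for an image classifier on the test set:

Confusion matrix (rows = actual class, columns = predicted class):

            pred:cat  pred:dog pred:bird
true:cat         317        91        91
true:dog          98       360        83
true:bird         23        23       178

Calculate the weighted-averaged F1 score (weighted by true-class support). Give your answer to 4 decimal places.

0.6803

Per-class F1 score (2·TP/(2·TP+FP+FN)):
  cat: TP=317, FP=98+23=121, FN=91+91=182 → 634/937 = 0.67663
  dog: TP=360, FP=91+23=114, FN=98+83=181 → 720/1015 = 0.70936
  bird: TP=178, FP=91+83=174, FN=23+23=46 → 356/576 = 0.61806
Weighted-F1 score = Σ (supportᵢ/N)·F1 scoreᵢ with N=1264: (499/1264)·0.67663 + (541/1264)·0.70936 + (224/1264)·0.61806 = 0.6803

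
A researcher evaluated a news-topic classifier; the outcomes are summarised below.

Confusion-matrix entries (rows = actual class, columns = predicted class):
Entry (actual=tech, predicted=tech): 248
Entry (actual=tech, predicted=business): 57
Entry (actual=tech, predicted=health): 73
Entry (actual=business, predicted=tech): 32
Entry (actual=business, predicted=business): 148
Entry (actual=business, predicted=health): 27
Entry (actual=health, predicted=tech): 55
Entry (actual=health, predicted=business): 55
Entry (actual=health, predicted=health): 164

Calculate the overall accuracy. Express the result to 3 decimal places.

Accuracy = trace / total = (248+148+164=560) / 859 = 560/859 = 0.652

0.652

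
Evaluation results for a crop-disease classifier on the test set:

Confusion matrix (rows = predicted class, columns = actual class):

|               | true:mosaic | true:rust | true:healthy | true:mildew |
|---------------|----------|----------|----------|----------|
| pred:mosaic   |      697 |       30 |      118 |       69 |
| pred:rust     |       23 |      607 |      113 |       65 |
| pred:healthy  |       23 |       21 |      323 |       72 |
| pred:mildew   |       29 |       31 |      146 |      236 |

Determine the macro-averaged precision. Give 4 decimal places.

0.6959

Per-class precision (TP/(TP+FP)):
  mosaic: TP=697, FP=30+118+69=217 → 697/914 = 0.76258
  rust: TP=607, FP=23+113+65=201 → 607/808 = 0.75124
  healthy: TP=323, FP=23+21+72=116 → 323/439 = 0.73576
  mildew: TP=236, FP=29+31+146=206 → 236/442 = 0.53394
Macro-precision = mean = (0.76258 + 0.75124 + 0.73576 + 0.53394) / 4 = 0.6959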